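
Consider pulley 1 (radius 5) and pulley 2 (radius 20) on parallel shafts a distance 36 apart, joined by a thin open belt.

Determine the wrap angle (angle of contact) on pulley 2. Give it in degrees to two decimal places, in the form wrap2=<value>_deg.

wrap2=229.25_deg

open belt: β = asin((r2−r1)/C) = asin(15/36) = 24.6243°
wrap1 = π − 2β = 130.7514°
wrap2 = π + 2β = 229.2486°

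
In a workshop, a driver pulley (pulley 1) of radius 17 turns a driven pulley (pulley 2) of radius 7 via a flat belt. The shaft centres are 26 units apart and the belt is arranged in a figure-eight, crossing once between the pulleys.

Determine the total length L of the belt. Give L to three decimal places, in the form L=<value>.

crossed belt: β = asin((r1+r2)/C) = asin(24/26) = 67.3801°
wrap1 = wrap2 = π + 2β = 314.7603°
tangent length = C·cosβ = 10.0000
L = (r1+r2)·wrap + 2·C·cosβ = 24·5.4936 + 2·10.0000 = 151.8465

L=151.846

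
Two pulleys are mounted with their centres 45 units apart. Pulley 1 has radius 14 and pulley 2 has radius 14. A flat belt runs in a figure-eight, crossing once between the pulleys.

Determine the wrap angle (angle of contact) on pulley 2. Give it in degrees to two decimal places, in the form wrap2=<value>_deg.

crossed belt: β = asin((r1+r2)/C) = asin(28/45) = 38.4786°
wrap1 = wrap2 = π + 2β = 256.9572°

wrap2=256.96_deg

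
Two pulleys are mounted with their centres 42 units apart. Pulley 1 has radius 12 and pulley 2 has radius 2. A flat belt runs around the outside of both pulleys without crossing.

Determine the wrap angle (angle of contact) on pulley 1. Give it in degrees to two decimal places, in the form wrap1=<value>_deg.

open belt: β = asin((r2−r1)/C) = asin(-10/42) = -13.7741°
wrap1 = π − 2β = 207.5483°
wrap2 = π + 2β = 152.4517°

wrap1=207.55_deg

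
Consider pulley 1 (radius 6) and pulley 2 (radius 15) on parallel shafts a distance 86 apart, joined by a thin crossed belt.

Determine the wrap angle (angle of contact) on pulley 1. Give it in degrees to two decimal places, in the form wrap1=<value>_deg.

wrap1=208.27_deg

crossed belt: β = asin((r1+r2)/C) = asin(21/86) = 14.1337°
wrap1 = wrap2 = π + 2β = 208.2675°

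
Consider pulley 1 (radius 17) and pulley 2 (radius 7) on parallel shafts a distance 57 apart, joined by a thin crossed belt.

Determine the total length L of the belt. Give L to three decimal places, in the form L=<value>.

L=199.661

crossed belt: β = asin((r1+r2)/C) = asin(24/57) = 24.9011°
wrap1 = wrap2 = π + 2β = 229.8021°
tangent length = C·cosβ = 51.7011
L = (r1+r2)·wrap + 2·C·cosβ = 24·4.0108 + 2·51.7011 = 199.6614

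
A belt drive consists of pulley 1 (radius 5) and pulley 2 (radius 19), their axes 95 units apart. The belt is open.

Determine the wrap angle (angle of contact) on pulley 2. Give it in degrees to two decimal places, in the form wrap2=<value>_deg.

wrap2=196.95_deg

open belt: β = asin((r2−r1)/C) = asin(14/95) = 8.4745°
wrap1 = π − 2β = 163.0511°
wrap2 = π + 2β = 196.9489°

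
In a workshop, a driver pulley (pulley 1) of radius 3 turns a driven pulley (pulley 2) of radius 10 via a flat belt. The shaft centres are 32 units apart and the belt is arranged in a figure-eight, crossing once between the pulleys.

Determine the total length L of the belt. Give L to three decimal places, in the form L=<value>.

crossed belt: β = asin((r1+r2)/C) = asin(13/32) = 23.9695°
wrap1 = wrap2 = π + 2β = 227.9390°
tangent length = C·cosβ = 29.2404
L = (r1+r2)·wrap + 2·C·cosβ = 13·3.9783 + 2·29.2404 = 110.1985

L=110.198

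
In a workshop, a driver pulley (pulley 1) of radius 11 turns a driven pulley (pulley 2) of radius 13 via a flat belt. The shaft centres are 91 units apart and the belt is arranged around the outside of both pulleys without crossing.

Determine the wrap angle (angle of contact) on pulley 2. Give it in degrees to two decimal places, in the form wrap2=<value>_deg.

open belt: β = asin((r2−r1)/C) = asin(2/91) = 1.2593°
wrap1 = π − 2β = 177.4813°
wrap2 = π + 2β = 182.5187°

wrap2=182.52_deg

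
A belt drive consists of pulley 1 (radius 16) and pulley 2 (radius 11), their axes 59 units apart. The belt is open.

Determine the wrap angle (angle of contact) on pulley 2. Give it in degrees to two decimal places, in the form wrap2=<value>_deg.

open belt: β = asin((r2−r1)/C) = asin(-5/59) = -4.8614°
wrap1 = π − 2β = 189.7228°
wrap2 = π + 2β = 170.2772°

wrap2=170.28_deg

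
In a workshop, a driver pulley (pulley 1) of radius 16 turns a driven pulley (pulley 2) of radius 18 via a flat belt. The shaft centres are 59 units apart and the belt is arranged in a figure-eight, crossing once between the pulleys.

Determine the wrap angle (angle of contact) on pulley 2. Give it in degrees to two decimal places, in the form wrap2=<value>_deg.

crossed belt: β = asin((r1+r2)/C) = asin(34/59) = 35.1887°
wrap1 = wrap2 = π + 2β = 250.3774°

wrap2=250.38_deg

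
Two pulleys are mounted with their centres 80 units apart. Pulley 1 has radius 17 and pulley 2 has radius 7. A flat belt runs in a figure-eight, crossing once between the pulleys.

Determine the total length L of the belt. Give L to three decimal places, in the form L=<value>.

crossed belt: β = asin((r1+r2)/C) = asin(24/80) = 17.4576°
wrap1 = wrap2 = π + 2β = 214.9152°
tangent length = C·cosβ = 76.3151
L = (r1+r2)·wrap + 2·C·cosβ = 24·3.7510 + 2·76.3151 = 242.6537

L=242.654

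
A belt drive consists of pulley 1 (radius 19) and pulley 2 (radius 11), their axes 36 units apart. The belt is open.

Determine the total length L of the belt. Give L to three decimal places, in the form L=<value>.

L=168.033

open belt: β = asin((r2−r1)/C) = asin(-8/36) = -12.8396°
wrap1 = π − 2β = 205.6792°
wrap2 = π + 2β = 154.3208°
tangent length = C·cosβ = 35.0999
L = r1·wrap1 + r2·wrap2 + 2·C·cosβ = 19·3.5898 + 11·2.6934 + 2·35.0999 = 168.0330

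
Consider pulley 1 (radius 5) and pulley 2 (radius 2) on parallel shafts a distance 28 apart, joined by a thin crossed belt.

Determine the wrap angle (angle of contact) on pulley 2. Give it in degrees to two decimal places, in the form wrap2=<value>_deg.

wrap2=208.96_deg

crossed belt: β = asin((r1+r2)/C) = asin(7/28) = 14.4775°
wrap1 = wrap2 = π + 2β = 208.9550°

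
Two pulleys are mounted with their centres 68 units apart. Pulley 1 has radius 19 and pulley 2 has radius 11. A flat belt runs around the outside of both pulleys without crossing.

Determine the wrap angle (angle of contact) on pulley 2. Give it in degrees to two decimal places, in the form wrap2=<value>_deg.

open belt: β = asin((r2−r1)/C) = asin(-8/68) = -6.7563°
wrap1 = π − 2β = 193.5127°
wrap2 = π + 2β = 166.4873°

wrap2=166.49_deg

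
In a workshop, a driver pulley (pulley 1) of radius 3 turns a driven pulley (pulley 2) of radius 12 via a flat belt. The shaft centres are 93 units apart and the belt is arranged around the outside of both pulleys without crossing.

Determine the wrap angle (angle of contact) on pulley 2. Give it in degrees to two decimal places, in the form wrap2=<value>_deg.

wrap2=191.11_deg

open belt: β = asin((r2−r1)/C) = asin(9/93) = 5.5534°
wrap1 = π − 2β = 168.8931°
wrap2 = π + 2β = 191.1069°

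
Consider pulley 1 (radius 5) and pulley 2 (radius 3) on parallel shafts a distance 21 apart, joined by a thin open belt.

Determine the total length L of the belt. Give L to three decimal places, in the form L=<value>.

L=67.323

open belt: β = asin((r2−r1)/C) = asin(-2/21) = -5.4650°
wrap1 = π − 2β = 190.9300°
wrap2 = π + 2β = 169.0700°
tangent length = C·cosβ = 20.9045
L = r1·wrap1 + r2·wrap2 + 2·C·cosβ = 5·3.3324 + 3·2.9508 + 2·20.9045 = 67.3234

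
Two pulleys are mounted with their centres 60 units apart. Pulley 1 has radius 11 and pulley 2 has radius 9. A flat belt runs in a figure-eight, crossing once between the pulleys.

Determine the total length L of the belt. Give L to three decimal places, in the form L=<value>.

crossed belt: β = asin((r1+r2)/C) = asin(20/60) = 19.4712°
wrap1 = wrap2 = π + 2β = 218.9424°
tangent length = C·cosβ = 56.5685
L = (r1+r2)·wrap + 2·C·cosβ = 20·3.8213 + 2·56.5685 = 189.5624

L=189.562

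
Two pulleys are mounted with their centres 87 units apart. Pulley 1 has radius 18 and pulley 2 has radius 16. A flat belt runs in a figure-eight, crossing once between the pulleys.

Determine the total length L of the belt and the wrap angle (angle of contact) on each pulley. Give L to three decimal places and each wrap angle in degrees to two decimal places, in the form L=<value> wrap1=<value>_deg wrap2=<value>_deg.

crossed belt: β = asin((r1+r2)/C) = asin(34/87) = 23.0046°
wrap1 = wrap2 = π + 2β = 226.0091°
tangent length = C·cosβ = 80.0812
L = (r1+r2)·wrap + 2·C·cosβ = 34·3.9446 + 2·80.0812 = 294.2789

L=294.279 wrap1=226.01_deg wrap2=226.01_deg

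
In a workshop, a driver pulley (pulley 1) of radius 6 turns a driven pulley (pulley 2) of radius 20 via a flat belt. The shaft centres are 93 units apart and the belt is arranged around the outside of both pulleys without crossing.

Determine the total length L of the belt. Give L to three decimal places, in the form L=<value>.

L=269.793

open belt: β = asin((r2−r1)/C) = asin(14/93) = 8.6581°
wrap1 = π − 2β = 162.6838°
wrap2 = π + 2β = 197.3162°
tangent length = C·cosβ = 91.9402
L = r1·wrap1 + r2·wrap2 + 2·C·cosβ = 6·2.8394 + 20·3.4438 + 2·91.9402 = 269.7929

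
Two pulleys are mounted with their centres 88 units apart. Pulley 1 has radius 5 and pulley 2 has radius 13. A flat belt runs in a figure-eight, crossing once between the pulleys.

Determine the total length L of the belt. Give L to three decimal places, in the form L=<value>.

L=236.243

crossed belt: β = asin((r1+r2)/C) = asin(18/88) = 11.8029°
wrap1 = wrap2 = π + 2β = 203.6058°
tangent length = C·cosβ = 86.1394
L = (r1+r2)·wrap + 2·C·cosβ = 18·3.5536 + 2·86.1394 = 236.2435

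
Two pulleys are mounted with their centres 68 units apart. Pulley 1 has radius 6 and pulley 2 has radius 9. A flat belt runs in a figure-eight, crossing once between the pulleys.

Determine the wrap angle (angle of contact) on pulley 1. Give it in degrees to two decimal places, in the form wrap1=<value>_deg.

crossed belt: β = asin((r1+r2)/C) = asin(15/68) = 12.7436°
wrap1 = wrap2 = π + 2β = 205.4872°

wrap1=205.49_deg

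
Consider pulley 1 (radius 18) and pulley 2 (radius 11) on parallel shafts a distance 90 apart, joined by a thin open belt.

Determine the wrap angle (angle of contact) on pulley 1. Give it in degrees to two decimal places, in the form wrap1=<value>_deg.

open belt: β = asin((r2−r1)/C) = asin(-7/90) = -4.4608°
wrap1 = π − 2β = 188.9217°
wrap2 = π + 2β = 171.0783°

wrap1=188.92_deg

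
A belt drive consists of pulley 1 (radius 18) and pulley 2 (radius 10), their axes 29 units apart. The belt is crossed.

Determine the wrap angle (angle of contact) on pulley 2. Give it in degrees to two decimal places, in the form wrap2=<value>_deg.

wrap2=329.82_deg

crossed belt: β = asin((r1+r2)/C) = asin(28/29) = 74.9098°
wrap1 = wrap2 = π + 2β = 329.8196°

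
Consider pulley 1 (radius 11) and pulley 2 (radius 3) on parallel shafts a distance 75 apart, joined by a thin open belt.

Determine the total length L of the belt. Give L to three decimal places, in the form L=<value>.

open belt: β = asin((r2−r1)/C) = asin(-8/75) = -6.1232°
wrap1 = π − 2β = 192.2464°
wrap2 = π + 2β = 167.7536°
tangent length = C·cosβ = 74.5721
L = r1·wrap1 + r2·wrap2 + 2·C·cosβ = 11·3.3553 + 3·2.9279 + 2·74.5721 = 194.8364

L=194.836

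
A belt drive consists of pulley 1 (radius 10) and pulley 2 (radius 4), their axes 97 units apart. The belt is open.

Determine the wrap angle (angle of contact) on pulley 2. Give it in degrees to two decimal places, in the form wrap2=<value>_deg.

open belt: β = asin((r2−r1)/C) = asin(-6/97) = -3.5463°
wrap1 = π − 2β = 187.0927°
wrap2 = π + 2β = 172.9073°

wrap2=172.91_deg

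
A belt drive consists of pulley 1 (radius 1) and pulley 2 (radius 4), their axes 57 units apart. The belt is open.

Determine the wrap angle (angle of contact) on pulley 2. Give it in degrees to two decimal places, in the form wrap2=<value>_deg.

wrap2=186.03_deg

open belt: β = asin((r2−r1)/C) = asin(3/57) = 3.0170°
wrap1 = π − 2β = 173.9661°
wrap2 = π + 2β = 186.0339°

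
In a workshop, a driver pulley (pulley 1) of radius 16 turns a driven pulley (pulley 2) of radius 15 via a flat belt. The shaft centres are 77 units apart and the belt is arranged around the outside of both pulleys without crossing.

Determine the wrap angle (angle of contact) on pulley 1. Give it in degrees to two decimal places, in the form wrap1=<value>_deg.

wrap1=181.49_deg

open belt: β = asin((r2−r1)/C) = asin(-1/77) = -0.7441°
wrap1 = π − 2β = 181.4882°
wrap2 = π + 2β = 178.5118°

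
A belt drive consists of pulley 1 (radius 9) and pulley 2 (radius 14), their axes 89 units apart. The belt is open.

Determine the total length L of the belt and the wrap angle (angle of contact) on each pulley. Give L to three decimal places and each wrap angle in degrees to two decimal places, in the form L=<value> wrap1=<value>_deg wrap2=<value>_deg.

open belt: β = asin((r2−r1)/C) = asin(5/89) = 3.2206°
wrap1 = π − 2β = 173.5589°
wrap2 = π + 2β = 186.4411°
tangent length = C·cosβ = 88.8594
L = r1·wrap1 + r2·wrap2 + 2·C·cosβ = 9·3.0292 + 14·3.2540 + 2·88.8594 = 250.5376

L=250.538 wrap1=173.56_deg wrap2=186.44_deg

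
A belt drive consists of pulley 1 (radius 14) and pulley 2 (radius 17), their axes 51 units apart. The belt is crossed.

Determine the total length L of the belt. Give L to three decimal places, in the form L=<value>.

crossed belt: β = asin((r1+r2)/C) = asin(31/51) = 37.4337°
wrap1 = wrap2 = π + 2β = 254.8674°
tangent length = C·cosβ = 40.4969
L = (r1+r2)·wrap + 2·C·cosβ = 31·4.4483 + 2·40.4969 = 218.8904

L=218.890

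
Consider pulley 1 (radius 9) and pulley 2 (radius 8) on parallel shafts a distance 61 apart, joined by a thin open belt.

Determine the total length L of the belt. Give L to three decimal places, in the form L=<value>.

open belt: β = asin((r2−r1)/C) = asin(-1/61) = -0.9393°
wrap1 = π − 2β = 181.8786°
wrap2 = π + 2β = 178.1214°
tangent length = C·cosβ = 60.9918
L = r1·wrap1 + r2·wrap2 + 2·C·cosβ = 9·3.1744 + 8·3.1088 + 2·60.9918 = 175.4235

L=175.423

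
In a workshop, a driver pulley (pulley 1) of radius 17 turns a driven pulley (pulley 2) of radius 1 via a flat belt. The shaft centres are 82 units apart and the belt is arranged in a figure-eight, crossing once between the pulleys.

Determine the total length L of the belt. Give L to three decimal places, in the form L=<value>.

crossed belt: β = asin((r1+r2)/C) = asin(18/82) = 12.6804°
wrap1 = wrap2 = π + 2β = 205.3608°
tangent length = C·cosβ = 80.0000
L = (r1+r2)·wrap + 2·C·cosβ = 18·3.5842 + 2·80.0000 = 224.5160

L=224.516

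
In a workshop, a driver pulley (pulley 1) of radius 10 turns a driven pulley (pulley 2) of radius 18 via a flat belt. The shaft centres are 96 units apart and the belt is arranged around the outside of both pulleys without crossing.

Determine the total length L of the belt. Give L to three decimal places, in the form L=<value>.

open belt: β = asin((r2−r1)/C) = asin(8/96) = 4.7802°
wrap1 = π − 2β = 170.4396°
wrap2 = π + 2β = 189.5604°
tangent length = C·cosβ = 95.6661
L = r1·wrap1 + r2·wrap2 + 2·C·cosβ = 10·2.9747 + 18·3.3085 + 2·95.6661 = 280.6316

L=280.632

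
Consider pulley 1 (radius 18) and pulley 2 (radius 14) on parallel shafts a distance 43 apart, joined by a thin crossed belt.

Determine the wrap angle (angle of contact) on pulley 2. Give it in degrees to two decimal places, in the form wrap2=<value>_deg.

crossed belt: β = asin((r1+r2)/C) = asin(32/43) = 48.0892°
wrap1 = wrap2 = π + 2β = 276.1785°

wrap2=276.18_deg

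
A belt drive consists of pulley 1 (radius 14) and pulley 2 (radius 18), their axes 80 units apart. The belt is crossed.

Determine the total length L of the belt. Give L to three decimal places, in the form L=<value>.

L=273.510

crossed belt: β = asin((r1+r2)/C) = asin(32/80) = 23.5782°
wrap1 = wrap2 = π + 2β = 227.1564°
tangent length = C·cosβ = 73.3212
L = (r1+r2)·wrap + 2·C·cosβ = 32·3.9646 + 2·73.3212 = 273.5105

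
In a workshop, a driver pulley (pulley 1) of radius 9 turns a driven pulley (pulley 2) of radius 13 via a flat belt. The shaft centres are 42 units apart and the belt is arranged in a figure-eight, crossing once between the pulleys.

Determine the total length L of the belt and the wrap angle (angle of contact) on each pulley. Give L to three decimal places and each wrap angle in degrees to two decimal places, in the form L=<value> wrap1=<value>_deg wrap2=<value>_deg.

crossed belt: β = asin((r1+r2)/C) = asin(22/42) = 31.5881°
wrap1 = wrap2 = π + 2β = 243.1763°
tangent length = C·cosβ = 35.7771
L = (r1+r2)·wrap + 2·C·cosβ = 22·4.2442 + 2·35.7771 = 164.9272

L=164.927 wrap1=243.18_deg wrap2=243.18_deg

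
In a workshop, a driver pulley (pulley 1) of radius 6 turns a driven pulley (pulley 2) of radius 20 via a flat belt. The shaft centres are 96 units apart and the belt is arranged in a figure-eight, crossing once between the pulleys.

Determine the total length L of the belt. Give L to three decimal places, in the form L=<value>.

L=280.767

crossed belt: β = asin((r1+r2)/C) = asin(26/96) = 15.7139°
wrap1 = wrap2 = π + 2β = 211.4277°
tangent length = C·cosβ = 92.4121
L = (r1+r2)·wrap + 2·C·cosβ = 26·3.6901 + 2·92.4121 = 280.7671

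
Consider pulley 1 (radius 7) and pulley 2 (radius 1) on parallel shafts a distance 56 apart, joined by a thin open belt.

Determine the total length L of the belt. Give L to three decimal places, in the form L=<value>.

open belt: β = asin((r2−r1)/C) = asin(-6/56) = -6.1506°
wrap1 = π − 2β = 192.3013°
wrap2 = π + 2β = 167.6987°
tangent length = C·cosβ = 55.6776
L = r1·wrap1 + r2·wrap2 + 2·C·cosβ = 7·3.3563 + 1·2.9269 + 2·55.6776 = 137.7762

L=137.776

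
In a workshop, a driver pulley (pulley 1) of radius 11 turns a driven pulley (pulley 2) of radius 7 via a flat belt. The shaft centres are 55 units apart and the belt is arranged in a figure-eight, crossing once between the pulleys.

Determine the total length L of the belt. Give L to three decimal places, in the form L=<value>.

L=172.494

crossed belt: β = asin((r1+r2)/C) = asin(18/55) = 19.1033°
wrap1 = wrap2 = π + 2β = 218.2066°
tangent length = C·cosβ = 51.9711
L = (r1+r2)·wrap + 2·C·cosβ = 18·3.8084 + 2·51.9711 = 172.4939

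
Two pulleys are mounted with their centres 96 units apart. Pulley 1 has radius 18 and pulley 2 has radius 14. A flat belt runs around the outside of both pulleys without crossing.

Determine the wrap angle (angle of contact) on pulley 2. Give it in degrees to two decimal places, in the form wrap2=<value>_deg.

wrap2=175.22_deg

open belt: β = asin((r2−r1)/C) = asin(-4/96) = -2.3880°
wrap1 = π − 2β = 184.7760°
wrap2 = π + 2β = 175.2240°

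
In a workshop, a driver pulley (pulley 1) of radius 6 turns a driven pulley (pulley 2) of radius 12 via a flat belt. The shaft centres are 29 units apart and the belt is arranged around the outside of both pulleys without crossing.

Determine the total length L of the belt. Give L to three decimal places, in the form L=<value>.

open belt: β = asin((r2−r1)/C) = asin(6/29) = 11.9405°
wrap1 = π − 2β = 156.1189°
wrap2 = π + 2β = 203.8811°
tangent length = C·cosβ = 28.3725
L = r1·wrap1 + r2·wrap2 + 2·C·cosβ = 6·2.7248 + 12·3.5584 + 2·28.3725 = 115.7945

L=115.795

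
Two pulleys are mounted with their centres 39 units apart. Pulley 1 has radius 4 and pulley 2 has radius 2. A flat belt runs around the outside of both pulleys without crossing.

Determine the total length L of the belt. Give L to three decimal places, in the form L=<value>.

open belt: β = asin((r2−r1)/C) = asin(-2/39) = -2.9395°
wrap1 = π − 2β = 185.8791°
wrap2 = π + 2β = 174.1209°
tangent length = C·cosβ = 38.9487
L = r1·wrap1 + r2·wrap2 + 2·C·cosβ = 4·3.2442 + 2·3.0390 + 2·38.9487 = 96.9521

L=96.952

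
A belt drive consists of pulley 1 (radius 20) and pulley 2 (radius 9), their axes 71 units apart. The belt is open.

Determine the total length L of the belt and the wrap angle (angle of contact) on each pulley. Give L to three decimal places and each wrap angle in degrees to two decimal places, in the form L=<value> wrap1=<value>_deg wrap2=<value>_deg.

open belt: β = asin((r2−r1)/C) = asin(-11/71) = -8.9127°
wrap1 = π − 2β = 197.8254°
wrap2 = π + 2β = 162.1746°
tangent length = C·cosβ = 70.1427
L = r1·wrap1 + r2·wrap2 + 2·C·cosβ = 20·3.4527 + 9·2.8305 + 2·70.1427 = 234.8138

L=234.814 wrap1=197.83_deg wrap2=162.17_deg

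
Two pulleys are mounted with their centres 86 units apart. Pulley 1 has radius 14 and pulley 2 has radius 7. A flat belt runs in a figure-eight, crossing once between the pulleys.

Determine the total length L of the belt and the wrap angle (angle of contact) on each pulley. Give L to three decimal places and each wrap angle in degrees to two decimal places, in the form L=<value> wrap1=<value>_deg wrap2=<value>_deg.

L=243.127 wrap1=208.27_deg wrap2=208.27_deg

crossed belt: β = asin((r1+r2)/C) = asin(21/86) = 14.1337°
wrap1 = wrap2 = π + 2β = 208.2675°
tangent length = C·cosβ = 83.3966
L = (r1+r2)·wrap + 2·C·cosβ = 21·3.6350 + 2·83.3966 = 243.1273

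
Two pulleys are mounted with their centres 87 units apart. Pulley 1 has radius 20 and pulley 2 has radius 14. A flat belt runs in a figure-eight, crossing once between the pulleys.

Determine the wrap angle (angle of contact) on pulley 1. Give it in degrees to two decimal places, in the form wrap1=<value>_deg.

wrap1=226.01_deg

crossed belt: β = asin((r1+r2)/C) = asin(34/87) = 23.0046°
wrap1 = wrap2 = π + 2β = 226.0091°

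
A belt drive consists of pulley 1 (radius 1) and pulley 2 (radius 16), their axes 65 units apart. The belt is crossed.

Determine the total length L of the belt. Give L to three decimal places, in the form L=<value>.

crossed belt: β = asin((r1+r2)/C) = asin(17/65) = 15.1614°
wrap1 = wrap2 = π + 2β = 210.3227°
tangent length = C·cosβ = 62.7375
L = (r1+r2)·wrap + 2·C·cosβ = 17·3.6708 + 2·62.7375 = 187.8791

L=187.879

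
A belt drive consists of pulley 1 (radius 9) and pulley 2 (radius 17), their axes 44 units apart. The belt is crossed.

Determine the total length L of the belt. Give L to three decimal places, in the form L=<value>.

L=185.548

crossed belt: β = asin((r1+r2)/C) = asin(26/44) = 36.2215°
wrap1 = wrap2 = π + 2β = 252.4431°
tangent length = C·cosβ = 35.4965
L = (r1+r2)·wrap + 2·C·cosβ = 26·4.4060 + 2·35.4965 = 185.5480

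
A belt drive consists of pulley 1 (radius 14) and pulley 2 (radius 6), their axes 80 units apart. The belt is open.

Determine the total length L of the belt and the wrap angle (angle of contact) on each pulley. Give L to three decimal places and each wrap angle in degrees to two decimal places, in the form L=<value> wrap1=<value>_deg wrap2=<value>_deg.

L=223.633 wrap1=191.48_deg wrap2=168.52_deg

open belt: β = asin((r2−r1)/C) = asin(-8/80) = -5.7392°
wrap1 = π − 2β = 191.4783°
wrap2 = π + 2β = 168.5217°
tangent length = C·cosβ = 79.5990
L = r1·wrap1 + r2·wrap2 + 2·C·cosβ = 14·3.3419 + 6·2.9413 + 2·79.5990 = 223.6325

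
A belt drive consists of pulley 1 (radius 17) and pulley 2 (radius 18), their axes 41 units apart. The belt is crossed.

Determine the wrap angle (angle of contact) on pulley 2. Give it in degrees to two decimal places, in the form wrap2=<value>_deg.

crossed belt: β = asin((r1+r2)/C) = asin(35/41) = 58.6119°
wrap1 = wrap2 = π + 2β = 297.2237°

wrap2=297.22_deg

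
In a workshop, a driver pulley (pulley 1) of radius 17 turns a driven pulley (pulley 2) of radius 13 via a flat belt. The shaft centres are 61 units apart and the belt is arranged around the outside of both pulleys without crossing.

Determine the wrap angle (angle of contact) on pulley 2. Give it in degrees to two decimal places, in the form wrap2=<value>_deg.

wrap2=172.48_deg

open belt: β = asin((r2−r1)/C) = asin(-4/61) = -3.7598°
wrap1 = π − 2β = 187.5196°
wrap2 = π + 2β = 172.4804°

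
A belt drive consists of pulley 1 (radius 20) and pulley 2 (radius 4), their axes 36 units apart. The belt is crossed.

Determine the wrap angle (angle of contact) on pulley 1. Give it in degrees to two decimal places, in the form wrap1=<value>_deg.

crossed belt: β = asin((r1+r2)/C) = asin(24/36) = 41.8103°
wrap1 = wrap2 = π + 2β = 263.6206°

wrap1=263.62_deg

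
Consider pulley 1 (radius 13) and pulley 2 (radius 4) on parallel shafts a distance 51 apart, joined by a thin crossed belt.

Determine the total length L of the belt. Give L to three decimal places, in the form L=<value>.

L=161.128

crossed belt: β = asin((r1+r2)/C) = asin(17/51) = 19.4712°
wrap1 = wrap2 = π + 2β = 218.9424°
tangent length = C·cosβ = 48.0833
L = (r1+r2)·wrap + 2·C·cosβ = 17·3.8213 + 2·48.0833 = 161.1281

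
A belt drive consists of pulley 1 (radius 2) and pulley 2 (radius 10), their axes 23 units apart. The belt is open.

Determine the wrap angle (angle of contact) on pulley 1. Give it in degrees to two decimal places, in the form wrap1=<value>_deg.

wrap1=139.29_deg

open belt: β = asin((r2−r1)/C) = asin(8/23) = 20.3544°
wrap1 = π − 2β = 139.2912°
wrap2 = π + 2β = 220.7088°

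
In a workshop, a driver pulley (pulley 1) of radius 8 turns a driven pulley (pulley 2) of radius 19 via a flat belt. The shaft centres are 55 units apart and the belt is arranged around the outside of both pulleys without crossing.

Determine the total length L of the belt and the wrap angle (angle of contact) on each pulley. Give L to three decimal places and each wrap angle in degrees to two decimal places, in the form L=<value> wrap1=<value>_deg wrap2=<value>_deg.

open belt: β = asin((r2−r1)/C) = asin(11/55) = 11.5370°
wrap1 = π − 2β = 156.9261°
wrap2 = π + 2β = 203.0739°
tangent length = C·cosβ = 53.8888
L = r1·wrap1 + r2·wrap2 + 2·C·cosβ = 8·2.7389 + 19·3.5443 + 2·53.8888 = 197.0304

L=197.030 wrap1=156.93_deg wrap2=203.07_deg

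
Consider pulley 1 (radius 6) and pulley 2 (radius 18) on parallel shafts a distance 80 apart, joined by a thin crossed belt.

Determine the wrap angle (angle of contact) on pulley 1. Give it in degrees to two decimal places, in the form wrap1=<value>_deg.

wrap1=214.92_deg

crossed belt: β = asin((r1+r2)/C) = asin(24/80) = 17.4576°
wrap1 = wrap2 = π + 2β = 214.9152°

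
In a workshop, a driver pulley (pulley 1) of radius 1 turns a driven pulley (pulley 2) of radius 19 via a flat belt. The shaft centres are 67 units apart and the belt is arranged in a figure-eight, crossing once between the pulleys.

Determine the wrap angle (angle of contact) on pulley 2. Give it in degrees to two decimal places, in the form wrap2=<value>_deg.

crossed belt: β = asin((r1+r2)/C) = asin(20/67) = 17.3680°
wrap1 = wrap2 = π + 2β = 214.7360°

wrap2=214.74_deg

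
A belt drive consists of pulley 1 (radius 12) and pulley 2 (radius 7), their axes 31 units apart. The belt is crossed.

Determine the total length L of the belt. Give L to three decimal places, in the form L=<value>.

crossed belt: β = asin((r1+r2)/C) = asin(19/31) = 37.7997°
wrap1 = wrap2 = π + 2β = 255.5994°
tangent length = C·cosβ = 24.4949
L = (r1+r2)·wrap + 2·C·cosβ = 19·4.4611 + 2·24.4949 = 133.7498

L=133.750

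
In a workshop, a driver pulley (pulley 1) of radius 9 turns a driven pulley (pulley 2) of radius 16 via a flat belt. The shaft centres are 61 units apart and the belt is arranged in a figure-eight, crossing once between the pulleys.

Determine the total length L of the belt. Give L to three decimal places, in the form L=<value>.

L=210.937

crossed belt: β = asin((r1+r2)/C) = asin(25/61) = 24.1945°
wrap1 = wrap2 = π + 2β = 228.3891°
tangent length = C·cosβ = 55.6417
L = (r1+r2)·wrap + 2·C·cosβ = 25·3.9861 + 2·55.6417 = 210.9370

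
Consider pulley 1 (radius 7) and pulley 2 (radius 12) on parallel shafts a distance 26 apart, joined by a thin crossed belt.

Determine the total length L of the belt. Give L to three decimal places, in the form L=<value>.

crossed belt: β = asin((r1+r2)/C) = asin(19/26) = 46.9509°
wrap1 = wrap2 = π + 2β = 273.9018°
tangent length = C·cosβ = 17.7482
L = (r1+r2)·wrap + 2·C·cosβ = 19·4.7805 + 2·17.7482 = 126.3258

L=126.326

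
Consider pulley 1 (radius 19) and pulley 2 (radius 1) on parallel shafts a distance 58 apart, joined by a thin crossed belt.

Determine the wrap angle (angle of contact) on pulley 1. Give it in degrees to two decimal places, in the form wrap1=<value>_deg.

wrap1=220.34_deg

crossed belt: β = asin((r1+r2)/C) = asin(20/58) = 20.1713°
wrap1 = wrap2 = π + 2β = 220.3425°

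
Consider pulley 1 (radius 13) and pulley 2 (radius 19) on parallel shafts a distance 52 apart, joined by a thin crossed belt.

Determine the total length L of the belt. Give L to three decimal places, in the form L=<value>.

crossed belt: β = asin((r1+r2)/C) = asin(32/52) = 37.9799°
wrap1 = wrap2 = π + 2β = 255.9597°
tangent length = C·cosβ = 40.9878
L = (r1+r2)·wrap + 2·C·cosβ = 32·4.4673 + 2·40.9878 = 224.9305

L=224.930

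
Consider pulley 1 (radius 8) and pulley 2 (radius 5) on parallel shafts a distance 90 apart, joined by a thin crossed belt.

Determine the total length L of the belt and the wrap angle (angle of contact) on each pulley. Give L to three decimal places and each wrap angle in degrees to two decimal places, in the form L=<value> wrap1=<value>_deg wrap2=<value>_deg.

L=222.722 wrap1=196.61_deg wrap2=196.61_deg

crossed belt: β = asin((r1+r2)/C) = asin(13/90) = 8.3051°
wrap1 = wrap2 = π + 2β = 196.6102°
tangent length = C·cosβ = 89.0562
L = (r1+r2)·wrap + 2·C·cosβ = 13·3.4315 + 2·89.0562 = 222.7218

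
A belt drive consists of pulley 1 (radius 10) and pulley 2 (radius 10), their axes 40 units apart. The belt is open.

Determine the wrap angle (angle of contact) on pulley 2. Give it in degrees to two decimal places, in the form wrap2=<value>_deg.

open belt: β = asin((r2−r1)/C) = asin(0/40) = 0.0000°
wrap1 = π − 2β = 180.0000°
wrap2 = π + 2β = 180.0000°

wrap2=180.00_deg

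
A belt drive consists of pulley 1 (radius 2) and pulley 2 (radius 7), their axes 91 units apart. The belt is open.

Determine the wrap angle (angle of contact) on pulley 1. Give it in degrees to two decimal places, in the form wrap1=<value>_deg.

wrap1=173.70_deg

open belt: β = asin((r2−r1)/C) = asin(5/91) = 3.1497°
wrap1 = π − 2β = 173.7006°
wrap2 = π + 2β = 186.2994°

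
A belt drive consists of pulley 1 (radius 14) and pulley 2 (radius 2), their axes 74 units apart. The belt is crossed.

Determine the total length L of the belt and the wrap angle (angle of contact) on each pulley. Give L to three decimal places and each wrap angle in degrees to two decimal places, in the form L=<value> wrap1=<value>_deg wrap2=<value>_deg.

crossed belt: β = asin((r1+r2)/C) = asin(16/74) = 12.4869°
wrap1 = wrap2 = π + 2β = 204.9738°
tangent length = C·cosβ = 72.2496
L = (r1+r2)·wrap + 2·C·cosβ = 16·3.5775 + 2·72.2496 = 201.7386

L=201.739 wrap1=204.97_deg wrap2=204.97_deg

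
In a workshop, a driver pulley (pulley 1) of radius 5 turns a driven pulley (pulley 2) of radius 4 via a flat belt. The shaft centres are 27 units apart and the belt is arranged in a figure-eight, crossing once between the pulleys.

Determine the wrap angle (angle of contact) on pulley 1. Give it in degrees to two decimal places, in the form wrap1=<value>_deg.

crossed belt: β = asin((r1+r2)/C) = asin(9/27) = 19.4712°
wrap1 = wrap2 = π + 2β = 218.9424°

wrap1=218.94_deg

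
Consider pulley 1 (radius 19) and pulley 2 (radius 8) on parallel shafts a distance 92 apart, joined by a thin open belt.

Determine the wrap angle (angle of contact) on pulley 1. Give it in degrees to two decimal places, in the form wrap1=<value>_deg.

wrap1=193.73_deg

open belt: β = asin((r2−r1)/C) = asin(-11/92) = -6.8670°
wrap1 = π − 2β = 193.7340°
wrap2 = π + 2β = 166.2660°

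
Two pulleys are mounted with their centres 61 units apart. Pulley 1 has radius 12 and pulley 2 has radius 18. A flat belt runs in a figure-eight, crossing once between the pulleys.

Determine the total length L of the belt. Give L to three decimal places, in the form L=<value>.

L=231.324

crossed belt: β = asin((r1+r2)/C) = asin(30/61) = 29.4592°
wrap1 = wrap2 = π + 2β = 238.9183°
tangent length = C·cosβ = 53.1131
L = (r1+r2)·wrap + 2·C·cosβ = 30·4.1699 + 2·53.1131 = 231.3235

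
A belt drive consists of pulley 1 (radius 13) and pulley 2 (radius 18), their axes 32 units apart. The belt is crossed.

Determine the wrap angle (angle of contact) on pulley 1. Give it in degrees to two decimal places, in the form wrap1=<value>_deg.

crossed belt: β = asin((r1+r2)/C) = asin(31/32) = 75.6385°
wrap1 = wrap2 = π + 2β = 331.2770°

wrap1=331.28_deg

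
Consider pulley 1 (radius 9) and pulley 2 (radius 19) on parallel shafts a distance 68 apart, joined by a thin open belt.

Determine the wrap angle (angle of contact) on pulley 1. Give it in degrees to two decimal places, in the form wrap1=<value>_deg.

open belt: β = asin((r2−r1)/C) = asin(10/68) = 8.4565°
wrap1 = π − 2β = 163.0870°
wrap2 = π + 2β = 196.9130°

wrap1=163.09_deg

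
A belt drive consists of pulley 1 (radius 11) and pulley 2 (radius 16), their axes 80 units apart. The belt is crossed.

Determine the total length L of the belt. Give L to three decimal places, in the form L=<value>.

crossed belt: β = asin((r1+r2)/C) = asin(27/80) = 19.7246°
wrap1 = wrap2 = π + 2β = 219.4493°
tangent length = C·cosβ = 75.3060
L = (r1+r2)·wrap + 2·C·cosβ = 27·3.8301 + 2·75.3060 = 254.0251

L=254.025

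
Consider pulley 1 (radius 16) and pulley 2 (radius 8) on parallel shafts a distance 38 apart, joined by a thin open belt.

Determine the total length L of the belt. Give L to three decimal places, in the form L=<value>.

open belt: β = asin((r2−r1)/C) = asin(-8/38) = -12.1532°
wrap1 = π − 2β = 204.3064°
wrap2 = π + 2β = 155.6936°
tangent length = C·cosβ = 37.1484
L = r1·wrap1 + r2·wrap2 + 2·C·cosβ = 16·3.5658 + 8·2.7174 + 2·37.1484 = 153.0887

L=153.089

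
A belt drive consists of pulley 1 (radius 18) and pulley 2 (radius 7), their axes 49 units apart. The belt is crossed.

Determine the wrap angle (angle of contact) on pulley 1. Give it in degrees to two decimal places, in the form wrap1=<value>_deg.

wrap1=241.35_deg

crossed belt: β = asin((r1+r2)/C) = asin(25/49) = 30.6774°
wrap1 = wrap2 = π + 2β = 241.3548°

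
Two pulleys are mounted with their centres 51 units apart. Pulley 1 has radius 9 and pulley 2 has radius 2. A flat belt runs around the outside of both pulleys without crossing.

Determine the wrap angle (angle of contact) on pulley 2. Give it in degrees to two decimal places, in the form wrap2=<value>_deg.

wrap2=164.22_deg

open belt: β = asin((r2−r1)/C) = asin(-7/51) = -7.8890°
wrap1 = π − 2β = 195.7781°
wrap2 = π + 2β = 164.2219°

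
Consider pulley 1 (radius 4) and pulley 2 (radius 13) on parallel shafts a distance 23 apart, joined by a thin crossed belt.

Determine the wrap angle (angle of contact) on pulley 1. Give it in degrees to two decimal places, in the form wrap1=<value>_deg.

crossed belt: β = asin((r1+r2)/C) = asin(17/23) = 47.6574°
wrap1 = wrap2 = π + 2β = 275.3148°

wrap1=275.31_deg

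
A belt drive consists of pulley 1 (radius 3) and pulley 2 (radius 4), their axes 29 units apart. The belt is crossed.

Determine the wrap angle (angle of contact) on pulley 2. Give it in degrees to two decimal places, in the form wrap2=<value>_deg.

wrap2=207.94_deg

crossed belt: β = asin((r1+r2)/C) = asin(7/29) = 13.9680°
wrap1 = wrap2 = π + 2β = 207.9359°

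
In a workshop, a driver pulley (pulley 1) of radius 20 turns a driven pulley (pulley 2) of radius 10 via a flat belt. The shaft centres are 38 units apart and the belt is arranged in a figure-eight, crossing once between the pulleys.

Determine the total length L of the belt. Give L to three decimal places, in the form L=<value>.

L=195.492

crossed belt: β = asin((r1+r2)/C) = asin(30/38) = 52.1364°
wrap1 = wrap2 = π + 2β = 284.2727°
tangent length = C·cosβ = 23.3238
L = (r1+r2)·wrap + 2·C·cosβ = 30·4.9615 + 2·23.3238 = 195.4925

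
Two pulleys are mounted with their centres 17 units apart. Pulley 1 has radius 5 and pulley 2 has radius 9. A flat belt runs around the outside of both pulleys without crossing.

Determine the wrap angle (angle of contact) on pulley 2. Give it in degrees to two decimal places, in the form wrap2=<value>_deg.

wrap2=207.22_deg

open belt: β = asin((r2−r1)/C) = asin(4/17) = 13.6090°
wrap1 = π − 2β = 152.7821°
wrap2 = π + 2β = 207.2179°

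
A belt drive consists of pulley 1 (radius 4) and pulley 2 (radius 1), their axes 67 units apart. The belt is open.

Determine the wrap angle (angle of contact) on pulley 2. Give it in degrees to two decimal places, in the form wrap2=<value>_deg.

open belt: β = asin((r2−r1)/C) = asin(-3/67) = -2.5663°
wrap1 = π − 2β = 185.1327°
wrap2 = π + 2β = 174.8673°

wrap2=174.87_deg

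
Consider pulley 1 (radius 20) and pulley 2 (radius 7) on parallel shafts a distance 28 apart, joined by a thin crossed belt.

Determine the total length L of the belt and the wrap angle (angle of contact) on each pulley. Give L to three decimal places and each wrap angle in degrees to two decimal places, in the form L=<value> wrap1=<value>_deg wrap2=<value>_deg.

L=170.003 wrap1=329.28_deg wrap2=329.28_deg

crossed belt: β = asin((r1+r2)/C) = asin(27/28) = 74.6411°
wrap1 = wrap2 = π + 2β = 329.2822°
tangent length = C·cosβ = 7.4162
L = (r1+r2)·wrap + 2·C·cosβ = 27·5.7471 + 2·7.4162 = 170.0030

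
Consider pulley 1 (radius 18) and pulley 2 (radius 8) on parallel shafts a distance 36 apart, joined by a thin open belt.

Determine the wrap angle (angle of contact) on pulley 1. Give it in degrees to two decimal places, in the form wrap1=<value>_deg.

open belt: β = asin((r2−r1)/C) = asin(-10/36) = -16.1276°
wrap1 = π − 2β = 212.2552°
wrap2 = π + 2β = 147.7448°

wrap1=212.26_deg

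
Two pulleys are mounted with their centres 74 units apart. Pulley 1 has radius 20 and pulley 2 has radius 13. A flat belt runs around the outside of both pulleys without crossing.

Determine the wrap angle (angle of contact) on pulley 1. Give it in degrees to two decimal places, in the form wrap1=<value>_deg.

open belt: β = asin((r2−r1)/C) = asin(-7/74) = -5.4280°
wrap1 = π − 2β = 190.8560°
wrap2 = π + 2β = 169.1440°

wrap1=190.86_deg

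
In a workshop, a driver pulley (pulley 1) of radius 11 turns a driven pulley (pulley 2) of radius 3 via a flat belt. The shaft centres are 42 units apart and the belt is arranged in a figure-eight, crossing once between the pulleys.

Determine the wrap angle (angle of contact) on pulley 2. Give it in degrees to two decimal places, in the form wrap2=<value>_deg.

crossed belt: β = asin((r1+r2)/C) = asin(14/42) = 19.4712°
wrap1 = wrap2 = π + 2β = 218.9424°

wrap2=218.94_deg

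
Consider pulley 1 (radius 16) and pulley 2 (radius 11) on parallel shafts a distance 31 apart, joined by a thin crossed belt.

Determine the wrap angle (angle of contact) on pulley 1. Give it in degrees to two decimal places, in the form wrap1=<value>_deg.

crossed belt: β = asin((r1+r2)/C) = asin(27/31) = 60.5713°
wrap1 = wrap2 = π + 2β = 301.1426°

wrap1=301.14_deg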